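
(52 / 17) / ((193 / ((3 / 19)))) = 156 / 62339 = 0.00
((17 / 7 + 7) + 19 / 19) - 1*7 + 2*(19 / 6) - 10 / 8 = 715 / 84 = 8.51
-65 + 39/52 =-257/4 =-64.25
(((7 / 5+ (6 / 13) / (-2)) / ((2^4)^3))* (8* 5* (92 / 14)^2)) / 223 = 10051 / 4545632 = 0.00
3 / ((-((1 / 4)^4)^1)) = -768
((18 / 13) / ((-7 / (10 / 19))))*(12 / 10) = -216 / 1729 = -0.12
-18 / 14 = -9 / 7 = -1.29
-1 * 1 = -1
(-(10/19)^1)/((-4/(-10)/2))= -50/19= -2.63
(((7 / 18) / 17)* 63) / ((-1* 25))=-49 / 850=-0.06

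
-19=-19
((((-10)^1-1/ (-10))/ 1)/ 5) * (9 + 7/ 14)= -1881/ 100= -18.81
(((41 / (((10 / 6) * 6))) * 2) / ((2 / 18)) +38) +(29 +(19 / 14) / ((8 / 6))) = 39709 / 280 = 141.82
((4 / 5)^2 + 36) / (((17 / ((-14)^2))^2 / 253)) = 8902831168 / 7225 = 1232225.77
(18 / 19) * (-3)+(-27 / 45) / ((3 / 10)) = -92 / 19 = -4.84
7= 7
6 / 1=6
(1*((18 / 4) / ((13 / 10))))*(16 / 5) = 144 / 13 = 11.08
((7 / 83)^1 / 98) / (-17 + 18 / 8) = -2 / 34279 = -0.00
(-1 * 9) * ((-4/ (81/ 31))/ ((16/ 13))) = 11.19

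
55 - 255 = -200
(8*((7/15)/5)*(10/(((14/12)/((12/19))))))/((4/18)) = 1728/95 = 18.19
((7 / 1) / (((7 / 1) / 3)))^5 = 243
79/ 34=2.32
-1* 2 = -2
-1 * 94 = -94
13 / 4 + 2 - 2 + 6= 9.25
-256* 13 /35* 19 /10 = -31616 /175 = -180.66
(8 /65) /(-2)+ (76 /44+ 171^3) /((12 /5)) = 4468939993 /2145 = 2083421.91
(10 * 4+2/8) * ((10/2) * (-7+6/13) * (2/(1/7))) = -478975/26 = -18422.12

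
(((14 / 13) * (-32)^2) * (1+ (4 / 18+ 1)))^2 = 82208358400 / 13689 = 6005431.98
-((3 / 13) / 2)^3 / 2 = -27 / 35152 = -0.00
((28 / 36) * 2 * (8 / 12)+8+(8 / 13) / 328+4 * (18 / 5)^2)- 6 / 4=42726097 / 719550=59.38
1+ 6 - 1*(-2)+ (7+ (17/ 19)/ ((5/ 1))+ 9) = 2392/ 95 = 25.18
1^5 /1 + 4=5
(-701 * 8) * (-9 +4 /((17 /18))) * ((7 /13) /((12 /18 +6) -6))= 4769604 /221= 21581.92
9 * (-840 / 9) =-840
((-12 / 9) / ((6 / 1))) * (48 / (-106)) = 16 / 159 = 0.10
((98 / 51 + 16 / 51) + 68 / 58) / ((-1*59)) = -1680 / 29087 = -0.06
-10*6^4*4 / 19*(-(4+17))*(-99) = -107775360 / 19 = -5672387.37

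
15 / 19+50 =965 / 19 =50.79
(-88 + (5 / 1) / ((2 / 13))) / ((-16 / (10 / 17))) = 555 / 272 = 2.04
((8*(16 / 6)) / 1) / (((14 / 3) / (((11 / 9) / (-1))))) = -352 / 63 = -5.59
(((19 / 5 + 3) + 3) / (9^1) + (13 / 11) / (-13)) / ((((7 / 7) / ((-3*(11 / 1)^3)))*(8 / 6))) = -29887 / 10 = -2988.70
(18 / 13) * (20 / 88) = 0.31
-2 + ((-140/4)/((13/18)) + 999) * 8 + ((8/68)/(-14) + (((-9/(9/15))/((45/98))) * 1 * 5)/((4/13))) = 65637347/9282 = 7071.47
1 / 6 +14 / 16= 25 / 24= 1.04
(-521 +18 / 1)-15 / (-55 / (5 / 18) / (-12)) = -5543 / 11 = -503.91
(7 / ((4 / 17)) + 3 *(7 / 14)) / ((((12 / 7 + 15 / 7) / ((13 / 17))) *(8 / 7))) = 79625 / 14688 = 5.42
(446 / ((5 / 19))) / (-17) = -8474 / 85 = -99.69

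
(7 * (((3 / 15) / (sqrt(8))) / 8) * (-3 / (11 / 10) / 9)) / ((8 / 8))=-7 * sqrt(2) / 528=-0.02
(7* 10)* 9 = 630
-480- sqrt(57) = -487.55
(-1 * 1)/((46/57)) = -57/46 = -1.24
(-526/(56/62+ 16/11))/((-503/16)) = 717464/101103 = 7.10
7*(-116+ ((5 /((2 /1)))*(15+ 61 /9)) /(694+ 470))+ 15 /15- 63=-4576297 /5238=-873.67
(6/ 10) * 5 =3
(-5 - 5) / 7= -10 / 7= -1.43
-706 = -706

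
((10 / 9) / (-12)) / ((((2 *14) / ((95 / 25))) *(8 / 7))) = -19 / 1728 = -0.01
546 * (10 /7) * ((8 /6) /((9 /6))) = 2080 /3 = 693.33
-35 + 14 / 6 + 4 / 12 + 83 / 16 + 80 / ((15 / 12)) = 1769 / 48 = 36.85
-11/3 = -3.67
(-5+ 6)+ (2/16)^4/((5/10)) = 2049/2048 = 1.00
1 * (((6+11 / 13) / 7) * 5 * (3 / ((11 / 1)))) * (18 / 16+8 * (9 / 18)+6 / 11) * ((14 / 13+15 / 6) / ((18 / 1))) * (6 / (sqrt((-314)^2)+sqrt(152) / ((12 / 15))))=3242225055 / 112634646124 - 103255575 * sqrt(38) / 450538584496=0.03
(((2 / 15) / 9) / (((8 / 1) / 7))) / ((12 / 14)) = 49 / 3240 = 0.02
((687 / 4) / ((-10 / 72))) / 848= -6183 / 4240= -1.46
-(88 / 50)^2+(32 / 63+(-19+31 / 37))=-30232816 / 1456875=-20.75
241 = 241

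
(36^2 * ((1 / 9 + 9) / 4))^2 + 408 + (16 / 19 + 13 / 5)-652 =827836027 / 95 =8714063.44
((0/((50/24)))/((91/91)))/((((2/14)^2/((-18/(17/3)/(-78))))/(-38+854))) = 0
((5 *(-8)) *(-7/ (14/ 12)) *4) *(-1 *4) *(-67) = 257280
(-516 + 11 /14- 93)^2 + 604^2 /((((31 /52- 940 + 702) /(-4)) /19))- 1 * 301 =486412.02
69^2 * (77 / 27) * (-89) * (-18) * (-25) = -543785550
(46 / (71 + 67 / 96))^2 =19501056 / 47375689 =0.41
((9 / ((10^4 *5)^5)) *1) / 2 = 9 / 625000000000000000000000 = 0.00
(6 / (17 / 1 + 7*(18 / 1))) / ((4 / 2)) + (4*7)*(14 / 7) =8011 / 143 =56.02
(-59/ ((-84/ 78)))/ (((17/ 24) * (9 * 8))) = 767/ 714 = 1.07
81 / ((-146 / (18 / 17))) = -0.59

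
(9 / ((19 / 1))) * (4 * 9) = 324 / 19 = 17.05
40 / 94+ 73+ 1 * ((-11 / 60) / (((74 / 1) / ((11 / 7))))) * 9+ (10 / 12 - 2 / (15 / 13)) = 35297071 / 486920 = 72.49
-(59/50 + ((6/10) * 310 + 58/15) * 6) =-57019/50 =-1140.38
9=9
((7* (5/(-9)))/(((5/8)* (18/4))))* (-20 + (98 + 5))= -9296/81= -114.77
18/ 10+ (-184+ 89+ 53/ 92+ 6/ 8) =-21131/ 230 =-91.87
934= 934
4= 4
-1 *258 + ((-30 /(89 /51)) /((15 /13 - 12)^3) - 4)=-7262460652 /27720741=-261.99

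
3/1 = 3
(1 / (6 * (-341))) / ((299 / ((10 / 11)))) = -5 / 3364647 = -0.00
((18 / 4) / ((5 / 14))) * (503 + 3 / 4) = 6347.25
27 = 27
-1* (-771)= 771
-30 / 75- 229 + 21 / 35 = -1144 / 5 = -228.80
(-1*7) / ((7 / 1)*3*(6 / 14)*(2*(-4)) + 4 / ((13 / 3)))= 13 / 132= 0.10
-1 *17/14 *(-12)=102/7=14.57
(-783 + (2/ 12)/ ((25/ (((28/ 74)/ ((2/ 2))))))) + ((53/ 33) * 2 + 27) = -7659591/ 10175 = -752.79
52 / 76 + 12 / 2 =127 / 19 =6.68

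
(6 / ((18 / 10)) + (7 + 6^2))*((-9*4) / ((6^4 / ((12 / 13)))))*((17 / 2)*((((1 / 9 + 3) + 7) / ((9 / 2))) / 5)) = -16541 / 3645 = -4.54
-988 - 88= -1076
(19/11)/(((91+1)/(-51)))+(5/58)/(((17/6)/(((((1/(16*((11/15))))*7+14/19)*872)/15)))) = 1.40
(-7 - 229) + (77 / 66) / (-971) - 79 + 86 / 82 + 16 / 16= -74753693 / 238866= -312.95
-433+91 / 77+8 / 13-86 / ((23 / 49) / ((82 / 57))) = -130252246 / 187473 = -694.78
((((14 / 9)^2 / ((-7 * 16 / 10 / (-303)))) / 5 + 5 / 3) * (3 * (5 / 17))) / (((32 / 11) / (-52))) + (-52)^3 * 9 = -3098445311 / 2448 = -1265704.78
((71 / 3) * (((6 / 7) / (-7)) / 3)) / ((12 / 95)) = -7.65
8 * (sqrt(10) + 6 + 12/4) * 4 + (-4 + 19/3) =32 * sqrt(10) + 871/3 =391.53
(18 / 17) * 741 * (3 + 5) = 106704 / 17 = 6276.71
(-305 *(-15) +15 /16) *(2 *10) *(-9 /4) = -3294675 /16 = -205917.19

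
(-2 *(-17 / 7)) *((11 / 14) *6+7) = 2788 / 49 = 56.90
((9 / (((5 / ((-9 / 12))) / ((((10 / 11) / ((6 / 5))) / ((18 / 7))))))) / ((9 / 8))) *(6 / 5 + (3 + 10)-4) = -119 / 33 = -3.61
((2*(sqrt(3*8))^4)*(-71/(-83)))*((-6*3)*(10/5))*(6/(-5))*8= 141336576/415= 340570.06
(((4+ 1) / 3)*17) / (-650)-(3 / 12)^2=-331 / 3120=-0.11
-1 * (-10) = 10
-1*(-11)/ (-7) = -11/ 7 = -1.57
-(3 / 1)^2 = -9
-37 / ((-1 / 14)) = 518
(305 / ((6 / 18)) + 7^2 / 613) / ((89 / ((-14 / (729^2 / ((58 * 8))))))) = -3643892224 / 28993826637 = -0.13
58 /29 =2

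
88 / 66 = 4 / 3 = 1.33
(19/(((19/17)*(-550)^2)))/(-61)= -17/18452500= -0.00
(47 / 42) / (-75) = -47 / 3150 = -0.01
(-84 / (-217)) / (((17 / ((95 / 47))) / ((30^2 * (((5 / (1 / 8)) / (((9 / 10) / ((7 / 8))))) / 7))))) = 5700000 / 24769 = 230.13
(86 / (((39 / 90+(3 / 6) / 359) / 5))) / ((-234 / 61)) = -257.85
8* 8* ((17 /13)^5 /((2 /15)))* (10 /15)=454354240 /371293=1223.71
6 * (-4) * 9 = -216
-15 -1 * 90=-105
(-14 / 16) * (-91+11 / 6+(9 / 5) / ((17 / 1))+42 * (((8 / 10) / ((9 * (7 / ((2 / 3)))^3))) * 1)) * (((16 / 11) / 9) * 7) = 60089807 / 681615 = 88.16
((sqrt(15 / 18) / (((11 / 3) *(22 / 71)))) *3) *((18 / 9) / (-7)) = -213 *sqrt(30) / 1694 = -0.69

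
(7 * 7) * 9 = 441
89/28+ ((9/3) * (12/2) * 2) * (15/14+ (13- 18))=-553/4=-138.25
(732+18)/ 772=375/ 386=0.97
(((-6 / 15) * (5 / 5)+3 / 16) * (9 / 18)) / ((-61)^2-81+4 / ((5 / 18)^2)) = -85 / 2953472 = -0.00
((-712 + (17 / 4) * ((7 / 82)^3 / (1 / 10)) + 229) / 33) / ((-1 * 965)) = 532592333 / 35116627920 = 0.02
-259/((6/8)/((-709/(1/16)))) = 11752384/3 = 3917461.33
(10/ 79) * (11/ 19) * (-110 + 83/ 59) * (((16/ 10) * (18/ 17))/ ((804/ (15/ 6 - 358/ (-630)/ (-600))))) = -1751987743/ 41807422125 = -0.04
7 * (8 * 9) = 504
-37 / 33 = -1.12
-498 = -498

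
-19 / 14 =-1.36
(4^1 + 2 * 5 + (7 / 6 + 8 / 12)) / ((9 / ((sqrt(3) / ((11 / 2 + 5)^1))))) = 95 * sqrt(3) / 567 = 0.29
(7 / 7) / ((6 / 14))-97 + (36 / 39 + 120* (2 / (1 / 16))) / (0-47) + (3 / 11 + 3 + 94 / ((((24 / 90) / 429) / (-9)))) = -54890767879 / 40326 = -1361175.62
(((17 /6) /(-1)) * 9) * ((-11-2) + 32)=-969 /2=-484.50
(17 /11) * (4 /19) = 68 /209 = 0.33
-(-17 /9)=17 /9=1.89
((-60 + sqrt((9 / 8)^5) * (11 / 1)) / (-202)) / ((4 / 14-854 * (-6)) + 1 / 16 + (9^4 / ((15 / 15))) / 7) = 1120 / 22856401-6237 * sqrt(2) / 731404832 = 0.00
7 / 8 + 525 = 4207 / 8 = 525.88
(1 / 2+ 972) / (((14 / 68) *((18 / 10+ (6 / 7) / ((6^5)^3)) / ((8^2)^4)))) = 217358151835177923379200 / 4936942338053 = 44026876749.16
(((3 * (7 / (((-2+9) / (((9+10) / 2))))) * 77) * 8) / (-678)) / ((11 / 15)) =-3990 / 113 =-35.31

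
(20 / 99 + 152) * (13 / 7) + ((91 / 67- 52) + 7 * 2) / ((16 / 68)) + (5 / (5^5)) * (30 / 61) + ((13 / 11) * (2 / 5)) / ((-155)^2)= 172746610899733 / 1360915825500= 126.93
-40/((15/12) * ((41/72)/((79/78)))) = -30336/533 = -56.92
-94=-94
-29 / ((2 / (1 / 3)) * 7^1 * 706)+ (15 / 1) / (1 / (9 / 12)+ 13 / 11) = 14675333 / 2461116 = 5.96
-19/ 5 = -3.80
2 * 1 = 2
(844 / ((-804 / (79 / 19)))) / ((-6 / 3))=16669 / 7638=2.18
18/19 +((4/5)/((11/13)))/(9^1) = 9898/9405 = 1.05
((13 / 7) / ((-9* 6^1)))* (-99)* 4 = 286 / 21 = 13.62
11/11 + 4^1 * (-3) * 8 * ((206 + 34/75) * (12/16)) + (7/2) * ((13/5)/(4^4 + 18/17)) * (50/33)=-10717388947/721050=-14863.59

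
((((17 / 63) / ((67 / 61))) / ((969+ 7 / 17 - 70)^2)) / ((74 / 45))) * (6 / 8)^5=72825399 / 1661688007598080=0.00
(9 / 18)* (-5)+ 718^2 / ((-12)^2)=128791 / 36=3577.53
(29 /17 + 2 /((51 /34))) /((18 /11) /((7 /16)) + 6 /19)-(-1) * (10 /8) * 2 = 491675 /151317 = 3.25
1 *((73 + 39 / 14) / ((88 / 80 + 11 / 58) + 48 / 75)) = 39.27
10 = 10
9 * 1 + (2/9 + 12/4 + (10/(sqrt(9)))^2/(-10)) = 100/9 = 11.11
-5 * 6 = -30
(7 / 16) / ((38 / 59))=413 / 608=0.68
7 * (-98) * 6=-4116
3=3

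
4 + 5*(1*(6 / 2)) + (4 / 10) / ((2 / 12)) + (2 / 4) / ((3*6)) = 3857 / 180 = 21.43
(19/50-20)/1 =-981/50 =-19.62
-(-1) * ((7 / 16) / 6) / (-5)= -7 / 480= -0.01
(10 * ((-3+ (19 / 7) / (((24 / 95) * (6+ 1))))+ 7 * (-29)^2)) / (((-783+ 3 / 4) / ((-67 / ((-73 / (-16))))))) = 37098645040 / 33577299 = 1104.87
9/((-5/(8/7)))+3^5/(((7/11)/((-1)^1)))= -13437/35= -383.91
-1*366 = -366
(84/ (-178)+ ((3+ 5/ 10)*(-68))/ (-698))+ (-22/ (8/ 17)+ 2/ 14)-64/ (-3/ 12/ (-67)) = -14957880097/ 869708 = -17198.74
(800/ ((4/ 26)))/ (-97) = -5200/ 97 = -53.61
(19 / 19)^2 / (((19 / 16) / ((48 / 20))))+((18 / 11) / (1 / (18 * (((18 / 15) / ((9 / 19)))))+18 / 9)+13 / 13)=1845257 / 481745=3.83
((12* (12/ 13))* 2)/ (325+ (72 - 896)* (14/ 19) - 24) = -1824/ 25207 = -0.07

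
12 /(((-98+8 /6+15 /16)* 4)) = -144 /4595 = -0.03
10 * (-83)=-830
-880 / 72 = -110 / 9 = -12.22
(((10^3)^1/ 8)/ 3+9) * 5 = 760/ 3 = 253.33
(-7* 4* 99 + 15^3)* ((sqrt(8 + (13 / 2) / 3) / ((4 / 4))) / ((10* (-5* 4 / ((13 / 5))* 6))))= -871* sqrt(366) / 4000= -4.17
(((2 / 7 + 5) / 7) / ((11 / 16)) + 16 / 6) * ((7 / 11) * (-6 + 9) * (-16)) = -97408 / 847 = -115.00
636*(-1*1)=-636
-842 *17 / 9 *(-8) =114512 / 9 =12723.56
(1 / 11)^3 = 1 / 1331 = 0.00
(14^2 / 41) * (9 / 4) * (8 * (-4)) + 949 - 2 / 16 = 198335 / 328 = 604.68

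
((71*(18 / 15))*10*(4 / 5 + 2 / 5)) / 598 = 2556 / 1495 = 1.71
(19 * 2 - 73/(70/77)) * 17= -719.10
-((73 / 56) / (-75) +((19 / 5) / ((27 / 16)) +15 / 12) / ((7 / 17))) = -320813 / 37800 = -8.49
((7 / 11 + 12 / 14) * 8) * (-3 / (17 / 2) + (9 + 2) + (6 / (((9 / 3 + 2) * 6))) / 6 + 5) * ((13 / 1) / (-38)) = -434746 / 6783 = -64.09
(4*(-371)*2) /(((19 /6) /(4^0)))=-17808 /19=-937.26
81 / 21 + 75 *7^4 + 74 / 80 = 50422339 / 280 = 180079.78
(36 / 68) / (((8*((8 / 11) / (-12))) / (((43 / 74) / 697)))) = -12771 / 14029216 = -0.00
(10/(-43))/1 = -10/43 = -0.23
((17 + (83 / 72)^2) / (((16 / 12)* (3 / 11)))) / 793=80399 / 1264896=0.06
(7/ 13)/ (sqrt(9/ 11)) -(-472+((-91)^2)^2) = -68574489+7 *sqrt(11)/ 39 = -68574488.40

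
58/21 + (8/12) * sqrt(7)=2 * sqrt(7)/3 + 58/21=4.53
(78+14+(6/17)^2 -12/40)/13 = 265373/37570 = 7.06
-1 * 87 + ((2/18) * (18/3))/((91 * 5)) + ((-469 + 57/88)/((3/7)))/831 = -8815439159/99819720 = -88.31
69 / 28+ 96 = 2757 / 28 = 98.46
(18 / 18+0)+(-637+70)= -566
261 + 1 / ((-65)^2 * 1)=1102726 / 4225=261.00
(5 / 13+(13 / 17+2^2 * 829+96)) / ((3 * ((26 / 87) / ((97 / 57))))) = 1060931389 / 163761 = 6478.54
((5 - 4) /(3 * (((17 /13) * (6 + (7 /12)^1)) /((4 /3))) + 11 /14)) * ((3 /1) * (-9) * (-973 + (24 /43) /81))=1644763120 /1261921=1303.38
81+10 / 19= 1549 / 19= 81.53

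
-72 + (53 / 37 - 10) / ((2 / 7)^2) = -26189 / 148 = -176.95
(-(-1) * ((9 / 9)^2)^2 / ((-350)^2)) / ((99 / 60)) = 1 / 202125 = 0.00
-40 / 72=-0.56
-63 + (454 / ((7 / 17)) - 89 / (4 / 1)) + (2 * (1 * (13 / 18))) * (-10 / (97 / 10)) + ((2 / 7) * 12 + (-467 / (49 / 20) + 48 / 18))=142244699 / 171108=831.32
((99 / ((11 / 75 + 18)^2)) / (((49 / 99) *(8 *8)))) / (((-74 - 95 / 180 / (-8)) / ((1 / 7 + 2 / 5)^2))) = -7164776025 / 189397943996506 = -0.00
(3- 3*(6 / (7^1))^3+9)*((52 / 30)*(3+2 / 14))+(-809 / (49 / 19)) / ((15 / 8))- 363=-17115181 / 36015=-475.22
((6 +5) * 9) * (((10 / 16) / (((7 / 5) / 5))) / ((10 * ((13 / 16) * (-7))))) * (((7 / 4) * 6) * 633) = -4700025 / 182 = -25824.31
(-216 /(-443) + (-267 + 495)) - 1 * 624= -175212 /443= -395.51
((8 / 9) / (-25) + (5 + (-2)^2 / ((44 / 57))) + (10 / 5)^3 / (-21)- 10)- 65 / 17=-1195247 / 294525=-4.06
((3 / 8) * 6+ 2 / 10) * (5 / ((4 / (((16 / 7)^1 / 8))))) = 7 / 8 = 0.88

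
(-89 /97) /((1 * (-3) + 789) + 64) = -89 /82450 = -0.00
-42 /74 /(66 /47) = -329 /814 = -0.40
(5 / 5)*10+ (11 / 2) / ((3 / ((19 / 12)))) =929 / 72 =12.90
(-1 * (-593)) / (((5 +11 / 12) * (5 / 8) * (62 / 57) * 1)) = 147.43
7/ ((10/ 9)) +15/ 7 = 591/ 70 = 8.44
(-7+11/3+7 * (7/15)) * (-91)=91/15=6.07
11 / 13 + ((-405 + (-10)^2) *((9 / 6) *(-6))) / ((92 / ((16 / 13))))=11233 / 299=37.57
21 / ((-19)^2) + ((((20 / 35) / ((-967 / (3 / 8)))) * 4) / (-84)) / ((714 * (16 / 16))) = 1420921765 / 24426315564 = 0.06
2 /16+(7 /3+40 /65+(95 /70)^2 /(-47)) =2180419 /718536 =3.03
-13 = -13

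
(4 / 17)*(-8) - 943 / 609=-35519 / 10353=-3.43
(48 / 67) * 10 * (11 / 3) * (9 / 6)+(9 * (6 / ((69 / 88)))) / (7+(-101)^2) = 3522363 / 89378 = 39.41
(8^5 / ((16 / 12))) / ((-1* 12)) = -2048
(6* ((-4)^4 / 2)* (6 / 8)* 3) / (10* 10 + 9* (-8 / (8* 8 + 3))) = 28944 / 1657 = 17.47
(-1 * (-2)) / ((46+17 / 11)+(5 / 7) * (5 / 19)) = 1463 / 34917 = 0.04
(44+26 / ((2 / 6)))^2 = 14884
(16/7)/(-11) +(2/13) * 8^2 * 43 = 423600/1001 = 423.18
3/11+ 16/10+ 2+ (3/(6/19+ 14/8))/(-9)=96143/25905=3.71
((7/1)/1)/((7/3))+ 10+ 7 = 20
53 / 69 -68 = -67.23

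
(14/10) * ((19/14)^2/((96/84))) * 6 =1083/80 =13.54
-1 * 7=-7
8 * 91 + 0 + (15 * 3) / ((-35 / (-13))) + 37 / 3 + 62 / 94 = 747857 / 987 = 757.71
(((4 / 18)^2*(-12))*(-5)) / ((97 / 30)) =800 / 873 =0.92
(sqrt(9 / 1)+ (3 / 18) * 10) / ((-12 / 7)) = -49 / 18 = -2.72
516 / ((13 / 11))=436.62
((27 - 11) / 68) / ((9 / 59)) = 236 / 153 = 1.54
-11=-11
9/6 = 3/2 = 1.50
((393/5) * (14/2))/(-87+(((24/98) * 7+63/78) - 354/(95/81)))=-3170986/2226431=-1.42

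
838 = 838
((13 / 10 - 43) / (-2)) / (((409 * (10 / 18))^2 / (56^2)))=26481168 / 20910125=1.27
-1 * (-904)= 904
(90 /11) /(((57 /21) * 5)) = 126 /209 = 0.60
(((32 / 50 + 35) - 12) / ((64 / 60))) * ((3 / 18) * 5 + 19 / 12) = 17139 / 320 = 53.56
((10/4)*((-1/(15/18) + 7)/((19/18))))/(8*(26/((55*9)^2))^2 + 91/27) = 15669722413125/3844607744627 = 4.08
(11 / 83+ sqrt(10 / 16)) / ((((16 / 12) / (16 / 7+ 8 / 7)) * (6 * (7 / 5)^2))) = 825 / 28469+ 75 * sqrt(10) / 1372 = 0.20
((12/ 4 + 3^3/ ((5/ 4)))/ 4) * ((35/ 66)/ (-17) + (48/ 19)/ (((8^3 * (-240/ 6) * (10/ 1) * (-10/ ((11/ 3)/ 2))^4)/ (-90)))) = -2791823747453/ 14553088000000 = -0.19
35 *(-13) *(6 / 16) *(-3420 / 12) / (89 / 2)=389025 / 356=1092.77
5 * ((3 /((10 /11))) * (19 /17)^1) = 627 /34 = 18.44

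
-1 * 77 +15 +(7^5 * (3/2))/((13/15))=29027.04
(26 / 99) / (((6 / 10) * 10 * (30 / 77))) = 91 / 810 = 0.11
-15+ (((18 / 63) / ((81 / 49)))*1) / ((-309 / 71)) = -376429 / 25029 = -15.04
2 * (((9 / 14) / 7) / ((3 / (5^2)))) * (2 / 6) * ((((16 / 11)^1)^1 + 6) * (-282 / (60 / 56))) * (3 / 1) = -231240 / 77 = -3003.12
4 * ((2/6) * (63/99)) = 28/33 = 0.85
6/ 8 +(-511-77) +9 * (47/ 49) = -113409/ 196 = -578.62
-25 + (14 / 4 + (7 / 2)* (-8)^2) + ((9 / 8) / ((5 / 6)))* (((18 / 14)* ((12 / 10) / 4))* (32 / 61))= 4329207 / 21350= 202.77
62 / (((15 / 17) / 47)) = 49538 / 15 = 3302.53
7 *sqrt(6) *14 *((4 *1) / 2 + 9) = 1078 *sqrt(6) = 2640.55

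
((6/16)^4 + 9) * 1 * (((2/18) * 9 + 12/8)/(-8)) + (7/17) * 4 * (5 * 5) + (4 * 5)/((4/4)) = 65017115/1114112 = 58.36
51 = 51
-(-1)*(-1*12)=-12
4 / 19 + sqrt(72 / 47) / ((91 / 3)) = 18*sqrt(94) / 4277 + 4 / 19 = 0.25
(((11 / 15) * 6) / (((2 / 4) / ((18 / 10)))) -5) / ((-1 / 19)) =-5149 / 25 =-205.96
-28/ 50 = -14/ 25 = -0.56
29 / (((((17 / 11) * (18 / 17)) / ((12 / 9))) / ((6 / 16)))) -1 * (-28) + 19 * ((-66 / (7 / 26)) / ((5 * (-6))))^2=57574039 / 44100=1305.53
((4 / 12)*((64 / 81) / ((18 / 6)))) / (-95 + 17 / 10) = -640 / 680157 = -0.00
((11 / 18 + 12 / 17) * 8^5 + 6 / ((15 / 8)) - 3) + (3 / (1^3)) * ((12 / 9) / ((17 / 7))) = 43157.09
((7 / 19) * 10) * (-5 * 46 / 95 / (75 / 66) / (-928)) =1771 / 209380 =0.01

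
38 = 38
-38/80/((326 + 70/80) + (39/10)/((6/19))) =-19/13569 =-0.00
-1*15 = -15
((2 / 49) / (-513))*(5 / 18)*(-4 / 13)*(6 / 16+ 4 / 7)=265 / 41174406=0.00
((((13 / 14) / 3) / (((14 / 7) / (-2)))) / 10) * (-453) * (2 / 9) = 1963 / 630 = 3.12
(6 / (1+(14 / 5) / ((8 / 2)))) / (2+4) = 10 / 17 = 0.59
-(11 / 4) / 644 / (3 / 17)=-0.02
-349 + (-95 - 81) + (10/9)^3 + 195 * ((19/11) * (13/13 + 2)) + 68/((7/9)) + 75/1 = 36444623/56133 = 649.25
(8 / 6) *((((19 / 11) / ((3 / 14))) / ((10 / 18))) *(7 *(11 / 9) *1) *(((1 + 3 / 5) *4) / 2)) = 119168 / 225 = 529.64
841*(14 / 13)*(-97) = -1142078 / 13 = -87852.15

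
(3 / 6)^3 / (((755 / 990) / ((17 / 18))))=187 / 1208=0.15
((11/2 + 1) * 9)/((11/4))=234/11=21.27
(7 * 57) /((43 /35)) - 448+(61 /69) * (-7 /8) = -2943409 /23736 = -124.01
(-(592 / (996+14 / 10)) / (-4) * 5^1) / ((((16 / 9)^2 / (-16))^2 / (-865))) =-5249620125 / 319168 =-16447.83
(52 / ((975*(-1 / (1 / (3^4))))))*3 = -4 / 2025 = -0.00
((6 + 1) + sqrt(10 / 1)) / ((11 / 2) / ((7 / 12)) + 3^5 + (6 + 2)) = 7 * sqrt(10) / 1823 + 49 / 1823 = 0.04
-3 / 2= -1.50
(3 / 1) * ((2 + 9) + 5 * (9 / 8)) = 399 / 8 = 49.88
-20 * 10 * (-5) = 1000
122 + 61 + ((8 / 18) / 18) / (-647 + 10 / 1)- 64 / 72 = 9396385 / 51597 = 182.11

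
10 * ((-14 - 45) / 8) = -295 / 4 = -73.75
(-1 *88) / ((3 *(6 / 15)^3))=-1375 / 3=-458.33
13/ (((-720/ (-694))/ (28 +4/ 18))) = 572897/ 1620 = 353.64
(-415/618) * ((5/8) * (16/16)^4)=-2075/4944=-0.42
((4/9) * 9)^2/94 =8/47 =0.17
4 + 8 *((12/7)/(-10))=92/35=2.63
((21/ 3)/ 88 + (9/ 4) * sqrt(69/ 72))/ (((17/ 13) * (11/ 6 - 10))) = -117 * sqrt(138)/ 6664 - 39/ 5236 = -0.21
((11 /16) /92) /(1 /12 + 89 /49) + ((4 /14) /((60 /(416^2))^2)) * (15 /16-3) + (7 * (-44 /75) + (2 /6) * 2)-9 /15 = -4902268.48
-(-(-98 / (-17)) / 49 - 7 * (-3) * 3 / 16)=-1039 / 272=-3.82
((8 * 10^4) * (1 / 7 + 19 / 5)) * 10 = 22080000 / 7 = 3154285.71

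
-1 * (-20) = 20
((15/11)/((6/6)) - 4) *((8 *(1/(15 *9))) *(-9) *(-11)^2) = 2552/15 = 170.13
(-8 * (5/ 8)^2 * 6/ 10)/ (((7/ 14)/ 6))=-45/ 2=-22.50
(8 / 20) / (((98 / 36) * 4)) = 9 / 245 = 0.04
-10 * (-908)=9080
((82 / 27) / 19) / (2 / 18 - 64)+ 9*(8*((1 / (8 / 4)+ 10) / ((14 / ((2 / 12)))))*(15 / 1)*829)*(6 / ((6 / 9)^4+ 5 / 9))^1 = 1782654859748 / 1999275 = 891650.65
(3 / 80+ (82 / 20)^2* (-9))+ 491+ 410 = 299899 / 400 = 749.75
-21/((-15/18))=126/5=25.20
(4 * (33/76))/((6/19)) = 11/2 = 5.50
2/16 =1/8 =0.12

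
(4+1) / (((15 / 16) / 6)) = 32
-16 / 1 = -16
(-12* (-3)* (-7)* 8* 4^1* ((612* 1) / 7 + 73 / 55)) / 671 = -39364992 / 36905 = -1066.66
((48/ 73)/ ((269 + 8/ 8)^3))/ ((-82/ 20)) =-4/ 490926825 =-0.00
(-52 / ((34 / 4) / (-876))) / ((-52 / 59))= -103368 / 17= -6080.47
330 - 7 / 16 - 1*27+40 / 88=53331 / 176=303.02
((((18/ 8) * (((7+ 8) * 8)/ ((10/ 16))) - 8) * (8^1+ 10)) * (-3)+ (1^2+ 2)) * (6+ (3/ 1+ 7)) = -366288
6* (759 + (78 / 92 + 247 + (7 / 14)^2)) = 6042.59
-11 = -11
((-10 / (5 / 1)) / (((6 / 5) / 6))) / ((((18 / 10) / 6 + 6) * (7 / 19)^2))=-36100 / 3087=-11.69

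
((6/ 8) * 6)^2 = 81/ 4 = 20.25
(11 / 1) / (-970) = -11 / 970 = -0.01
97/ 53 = 1.83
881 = 881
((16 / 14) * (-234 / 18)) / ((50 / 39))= -2028 / 175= -11.59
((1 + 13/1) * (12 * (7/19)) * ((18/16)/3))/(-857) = -441/16283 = -0.03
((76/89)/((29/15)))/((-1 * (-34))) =570/43877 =0.01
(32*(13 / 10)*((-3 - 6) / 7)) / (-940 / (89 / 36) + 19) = 12816 / 86555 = 0.15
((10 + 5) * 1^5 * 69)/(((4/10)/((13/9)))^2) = 485875/36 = 13496.53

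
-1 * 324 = -324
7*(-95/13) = -665/13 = -51.15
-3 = -3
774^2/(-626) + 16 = -294530/313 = -940.99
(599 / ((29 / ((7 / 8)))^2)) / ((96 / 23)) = 675073 / 5167104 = 0.13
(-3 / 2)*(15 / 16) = -45 / 32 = -1.41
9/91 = 0.10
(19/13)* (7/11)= 133/143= 0.93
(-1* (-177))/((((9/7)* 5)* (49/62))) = 3658/105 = 34.84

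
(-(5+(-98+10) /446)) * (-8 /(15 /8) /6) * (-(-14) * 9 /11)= 479808 /12265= 39.12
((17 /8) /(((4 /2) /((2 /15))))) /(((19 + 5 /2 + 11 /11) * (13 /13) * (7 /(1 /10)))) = 17 /189000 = 0.00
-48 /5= -9.60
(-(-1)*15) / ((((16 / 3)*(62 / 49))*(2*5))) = 441 / 1984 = 0.22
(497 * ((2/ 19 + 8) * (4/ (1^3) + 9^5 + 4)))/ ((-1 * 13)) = -4520104666/ 247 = -18300018.89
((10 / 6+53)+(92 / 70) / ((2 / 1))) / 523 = 5809 / 54915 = 0.11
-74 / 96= -37 / 48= -0.77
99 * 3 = 297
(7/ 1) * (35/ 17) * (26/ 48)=3185/ 408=7.81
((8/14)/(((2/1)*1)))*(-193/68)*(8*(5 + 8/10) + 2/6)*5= -135293/714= -189.49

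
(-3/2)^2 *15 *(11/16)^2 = 16335/1024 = 15.95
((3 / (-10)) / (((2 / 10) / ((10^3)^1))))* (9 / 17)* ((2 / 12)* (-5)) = 11250 / 17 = 661.76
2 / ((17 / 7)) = 14 / 17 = 0.82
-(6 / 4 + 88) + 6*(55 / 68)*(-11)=-2429 / 17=-142.88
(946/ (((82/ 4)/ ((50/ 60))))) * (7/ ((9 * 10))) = 3311/ 1107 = 2.99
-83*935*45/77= -317475/7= -45353.57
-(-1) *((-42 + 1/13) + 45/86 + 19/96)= -2211059/53664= -41.20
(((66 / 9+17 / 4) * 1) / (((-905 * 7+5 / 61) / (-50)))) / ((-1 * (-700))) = 8479 / 64920240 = 0.00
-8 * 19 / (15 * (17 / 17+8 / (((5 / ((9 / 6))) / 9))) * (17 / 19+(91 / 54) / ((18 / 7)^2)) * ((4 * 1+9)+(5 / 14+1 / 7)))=-1247616 / 43183289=-0.03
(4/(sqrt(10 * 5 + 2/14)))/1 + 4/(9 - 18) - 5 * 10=-454/9 + 4 * sqrt(273)/117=-49.88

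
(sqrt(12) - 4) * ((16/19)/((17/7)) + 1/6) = -1990/969 + 995 * sqrt(3)/969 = -0.28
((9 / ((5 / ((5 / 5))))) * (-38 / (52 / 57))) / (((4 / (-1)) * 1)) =9747 / 520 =18.74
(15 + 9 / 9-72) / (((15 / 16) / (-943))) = 56328.53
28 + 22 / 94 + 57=4006 / 47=85.23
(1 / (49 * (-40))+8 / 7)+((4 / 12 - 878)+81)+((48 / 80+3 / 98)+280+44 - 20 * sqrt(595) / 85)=-553771 / 1176 - 4 * sqrt(595) / 17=-476.63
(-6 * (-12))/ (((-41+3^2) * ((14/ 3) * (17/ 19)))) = -513/ 952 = -0.54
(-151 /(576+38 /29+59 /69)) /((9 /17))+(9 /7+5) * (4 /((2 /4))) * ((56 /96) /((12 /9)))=74643805 /3470727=21.51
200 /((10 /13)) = 260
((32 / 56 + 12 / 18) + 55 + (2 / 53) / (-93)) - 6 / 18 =642956 / 11501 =55.90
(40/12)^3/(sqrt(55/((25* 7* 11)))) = 1000* sqrt(35)/27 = 219.11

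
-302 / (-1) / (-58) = -151 / 29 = -5.21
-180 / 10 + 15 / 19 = -327 / 19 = -17.21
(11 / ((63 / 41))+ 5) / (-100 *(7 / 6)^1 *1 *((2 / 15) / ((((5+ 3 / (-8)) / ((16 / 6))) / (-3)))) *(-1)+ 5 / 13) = -368446 / 803705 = -0.46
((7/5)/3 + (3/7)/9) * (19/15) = 114/175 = 0.65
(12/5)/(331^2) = 12/547805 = 0.00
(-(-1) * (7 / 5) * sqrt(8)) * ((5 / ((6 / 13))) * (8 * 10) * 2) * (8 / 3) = 116480 * sqrt(2) / 9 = 18303.07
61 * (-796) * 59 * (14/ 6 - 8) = 48701668/ 3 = 16233889.33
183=183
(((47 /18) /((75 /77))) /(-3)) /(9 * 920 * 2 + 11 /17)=-0.00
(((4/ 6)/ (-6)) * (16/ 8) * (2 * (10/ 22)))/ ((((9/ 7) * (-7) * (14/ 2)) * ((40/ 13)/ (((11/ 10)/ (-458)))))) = -13/ 5193720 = -0.00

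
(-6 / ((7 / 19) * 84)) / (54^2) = -19 / 285768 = -0.00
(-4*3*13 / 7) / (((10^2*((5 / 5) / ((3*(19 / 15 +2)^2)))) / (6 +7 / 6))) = -191737 / 3750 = -51.13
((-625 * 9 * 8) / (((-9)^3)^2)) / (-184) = 0.00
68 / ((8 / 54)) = 459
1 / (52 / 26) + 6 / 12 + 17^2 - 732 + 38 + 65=-339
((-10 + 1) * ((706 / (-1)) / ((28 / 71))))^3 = 11476955312359263 / 2744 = 4182563889343.75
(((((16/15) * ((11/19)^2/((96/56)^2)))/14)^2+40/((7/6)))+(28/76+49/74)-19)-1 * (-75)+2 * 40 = 421541724111181/2460603833100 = 171.32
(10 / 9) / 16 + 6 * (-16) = -6907 / 72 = -95.93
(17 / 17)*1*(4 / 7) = 4 / 7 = 0.57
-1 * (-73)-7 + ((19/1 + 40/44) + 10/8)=3835/44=87.16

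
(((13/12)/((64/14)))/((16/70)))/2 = 3185/6144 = 0.52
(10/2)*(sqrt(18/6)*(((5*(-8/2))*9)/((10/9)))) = -810*sqrt(3) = -1402.96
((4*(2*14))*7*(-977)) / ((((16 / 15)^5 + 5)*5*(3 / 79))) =-3063393270000 / 4845451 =-632220.46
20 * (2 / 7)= 5.71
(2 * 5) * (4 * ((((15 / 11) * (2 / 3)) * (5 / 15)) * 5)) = 2000 / 33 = 60.61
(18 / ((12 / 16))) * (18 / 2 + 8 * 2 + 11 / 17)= 10464 / 17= 615.53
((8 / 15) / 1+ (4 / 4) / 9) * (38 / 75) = 1102 / 3375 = 0.33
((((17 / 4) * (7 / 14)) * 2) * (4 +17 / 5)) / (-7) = -629 / 140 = -4.49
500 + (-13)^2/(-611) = 23487/47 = 499.72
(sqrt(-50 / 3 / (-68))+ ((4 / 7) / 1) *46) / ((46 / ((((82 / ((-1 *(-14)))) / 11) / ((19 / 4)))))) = 205 *sqrt(102) / 1716099+ 656 / 10241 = 0.07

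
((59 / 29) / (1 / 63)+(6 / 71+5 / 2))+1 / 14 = 1885629 / 14413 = 130.83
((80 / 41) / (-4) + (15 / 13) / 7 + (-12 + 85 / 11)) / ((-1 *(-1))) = -188612 / 41041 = -4.60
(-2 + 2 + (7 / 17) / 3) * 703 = 4921 / 51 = 96.49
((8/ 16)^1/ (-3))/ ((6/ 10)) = -5/ 18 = -0.28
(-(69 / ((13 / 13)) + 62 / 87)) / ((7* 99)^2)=-6065 / 41781663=-0.00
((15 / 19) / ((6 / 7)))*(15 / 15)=35 / 38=0.92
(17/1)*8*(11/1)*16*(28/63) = 95744/9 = 10638.22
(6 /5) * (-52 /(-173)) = 312 /865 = 0.36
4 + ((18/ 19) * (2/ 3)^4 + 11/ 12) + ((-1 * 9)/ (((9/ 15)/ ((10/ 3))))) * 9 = -444.90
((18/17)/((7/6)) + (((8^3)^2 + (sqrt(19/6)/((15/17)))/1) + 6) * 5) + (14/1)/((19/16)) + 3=17 * sqrt(114)/18 + 2963641241/2261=1310775.78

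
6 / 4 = 3 / 2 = 1.50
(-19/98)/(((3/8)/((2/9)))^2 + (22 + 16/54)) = -65664/8515955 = -0.01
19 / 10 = 1.90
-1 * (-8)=8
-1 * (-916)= 916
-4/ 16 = -1/ 4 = -0.25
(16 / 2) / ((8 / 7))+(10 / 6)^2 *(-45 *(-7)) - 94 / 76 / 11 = 368629 / 418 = 881.89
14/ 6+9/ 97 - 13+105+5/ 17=468581/ 4947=94.72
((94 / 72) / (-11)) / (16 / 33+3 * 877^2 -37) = -47 / 913710792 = -0.00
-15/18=-5/6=-0.83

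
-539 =-539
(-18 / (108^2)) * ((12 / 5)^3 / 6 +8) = -161 / 10125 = -0.02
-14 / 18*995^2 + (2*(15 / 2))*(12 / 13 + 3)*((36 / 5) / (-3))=-90108799 / 117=-770160.68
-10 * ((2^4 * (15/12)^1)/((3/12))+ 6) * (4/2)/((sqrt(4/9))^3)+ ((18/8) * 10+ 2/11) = -127211/22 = -5782.32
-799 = -799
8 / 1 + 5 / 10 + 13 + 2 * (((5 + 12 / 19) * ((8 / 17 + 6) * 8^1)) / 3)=215.84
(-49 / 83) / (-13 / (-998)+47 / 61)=-2983022 / 3959017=-0.75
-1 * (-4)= 4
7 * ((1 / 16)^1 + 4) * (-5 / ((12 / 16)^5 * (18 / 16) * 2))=-582400 / 2187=-266.30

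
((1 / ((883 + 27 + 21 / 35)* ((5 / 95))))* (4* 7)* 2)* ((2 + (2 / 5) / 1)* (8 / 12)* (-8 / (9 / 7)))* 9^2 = -4290048 / 4553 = -942.25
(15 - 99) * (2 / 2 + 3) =-336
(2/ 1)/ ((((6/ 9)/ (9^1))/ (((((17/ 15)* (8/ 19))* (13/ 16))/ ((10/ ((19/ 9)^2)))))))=4199/ 900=4.67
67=67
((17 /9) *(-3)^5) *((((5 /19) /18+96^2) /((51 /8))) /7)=-12607508 /133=-94793.29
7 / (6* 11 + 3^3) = 7 / 93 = 0.08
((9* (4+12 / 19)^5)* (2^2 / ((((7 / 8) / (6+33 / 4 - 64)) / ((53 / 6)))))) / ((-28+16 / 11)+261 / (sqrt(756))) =4687452897468481536* sqrt(21) / 36088556089537+8581418470600605696 / 5155508012791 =2259733.99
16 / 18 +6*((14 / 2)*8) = 3032 / 9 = 336.89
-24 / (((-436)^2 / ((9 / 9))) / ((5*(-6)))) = 45 / 11881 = 0.00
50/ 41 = 1.22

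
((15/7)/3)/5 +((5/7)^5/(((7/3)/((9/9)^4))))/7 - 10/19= -5821974/15647317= -0.37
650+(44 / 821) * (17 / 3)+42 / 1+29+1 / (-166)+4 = 296543755 / 408858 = 725.30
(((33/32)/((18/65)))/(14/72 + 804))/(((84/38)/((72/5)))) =1881/62356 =0.03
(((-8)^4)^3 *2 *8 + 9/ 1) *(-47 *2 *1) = -103354093011790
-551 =-551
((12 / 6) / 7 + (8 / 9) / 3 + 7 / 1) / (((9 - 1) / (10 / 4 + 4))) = 18629 / 3024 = 6.16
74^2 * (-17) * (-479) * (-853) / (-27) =1408747444.59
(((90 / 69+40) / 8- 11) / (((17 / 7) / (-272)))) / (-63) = -716 / 69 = -10.38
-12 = -12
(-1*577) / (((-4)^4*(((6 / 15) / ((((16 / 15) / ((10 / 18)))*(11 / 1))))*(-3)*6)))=6347 / 960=6.61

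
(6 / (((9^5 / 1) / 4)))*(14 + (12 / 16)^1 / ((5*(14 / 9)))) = 3947 / 688905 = 0.01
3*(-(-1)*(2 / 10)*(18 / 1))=54 / 5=10.80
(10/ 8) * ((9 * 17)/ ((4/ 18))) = 6885/ 8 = 860.62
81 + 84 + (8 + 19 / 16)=2787 / 16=174.19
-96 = -96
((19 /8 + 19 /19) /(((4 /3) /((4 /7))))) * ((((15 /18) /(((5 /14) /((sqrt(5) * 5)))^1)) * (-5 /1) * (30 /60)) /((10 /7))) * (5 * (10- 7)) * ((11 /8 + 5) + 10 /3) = -1100925 * sqrt(5) /256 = -9616.18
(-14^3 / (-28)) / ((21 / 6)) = 28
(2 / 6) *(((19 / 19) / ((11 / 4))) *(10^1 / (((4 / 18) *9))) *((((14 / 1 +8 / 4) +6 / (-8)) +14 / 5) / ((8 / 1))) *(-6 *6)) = -49.23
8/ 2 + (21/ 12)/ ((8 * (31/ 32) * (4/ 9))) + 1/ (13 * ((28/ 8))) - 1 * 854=-849.47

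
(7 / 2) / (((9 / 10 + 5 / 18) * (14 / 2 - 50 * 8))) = -105 / 13886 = -0.01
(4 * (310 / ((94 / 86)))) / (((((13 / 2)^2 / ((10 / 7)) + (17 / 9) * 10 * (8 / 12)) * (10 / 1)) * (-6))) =-959760 / 2140427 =-0.45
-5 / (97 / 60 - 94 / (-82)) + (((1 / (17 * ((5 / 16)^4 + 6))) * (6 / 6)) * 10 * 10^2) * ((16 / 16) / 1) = 51870862700 / 6501133387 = 7.98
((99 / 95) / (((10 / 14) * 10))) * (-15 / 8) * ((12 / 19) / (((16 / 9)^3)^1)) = -4546773 / 147865600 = -0.03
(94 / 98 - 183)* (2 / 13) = -17840 / 637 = -28.01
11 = 11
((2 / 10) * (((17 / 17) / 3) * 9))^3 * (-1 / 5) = -27 / 625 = -0.04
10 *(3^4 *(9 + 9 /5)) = 8748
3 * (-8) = -24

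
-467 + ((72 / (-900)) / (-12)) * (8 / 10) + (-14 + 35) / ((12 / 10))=-337121 / 750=-449.49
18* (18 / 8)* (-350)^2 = 4961250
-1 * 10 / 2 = -5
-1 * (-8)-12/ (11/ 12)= -56/ 11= -5.09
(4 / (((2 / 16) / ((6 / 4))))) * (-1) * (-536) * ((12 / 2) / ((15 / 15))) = 154368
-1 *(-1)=1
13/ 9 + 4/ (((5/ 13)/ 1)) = 533/ 45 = 11.84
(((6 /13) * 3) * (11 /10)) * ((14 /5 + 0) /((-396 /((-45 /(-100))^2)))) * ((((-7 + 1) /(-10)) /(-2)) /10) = 1701 /26000000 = 0.00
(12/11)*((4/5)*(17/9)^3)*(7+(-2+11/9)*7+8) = 6760288/120285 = 56.20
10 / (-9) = -10 / 9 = -1.11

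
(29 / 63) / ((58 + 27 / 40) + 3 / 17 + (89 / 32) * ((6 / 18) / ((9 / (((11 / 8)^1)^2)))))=0.01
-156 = -156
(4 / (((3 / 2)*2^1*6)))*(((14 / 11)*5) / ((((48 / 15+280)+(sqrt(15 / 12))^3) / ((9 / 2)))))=31718400 / 1411525049- 70000*sqrt(5) / 1411525049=0.02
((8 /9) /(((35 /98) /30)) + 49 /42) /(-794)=-455 /4764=-0.10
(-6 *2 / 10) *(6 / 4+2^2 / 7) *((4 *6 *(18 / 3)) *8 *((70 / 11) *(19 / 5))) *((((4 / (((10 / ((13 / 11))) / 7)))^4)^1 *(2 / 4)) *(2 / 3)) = -1392898996629504 / 503284375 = -2767618.20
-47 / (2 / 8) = -188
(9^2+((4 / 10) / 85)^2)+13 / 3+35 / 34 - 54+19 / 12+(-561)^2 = 682231345673 / 2167500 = 314754.95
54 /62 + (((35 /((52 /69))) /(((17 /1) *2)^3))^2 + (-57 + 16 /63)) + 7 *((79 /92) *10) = 794371183011392087 /187633452096470016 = 4.23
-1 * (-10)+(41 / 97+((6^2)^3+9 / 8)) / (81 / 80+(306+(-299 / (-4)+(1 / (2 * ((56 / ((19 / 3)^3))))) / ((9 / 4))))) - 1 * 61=358191959883 / 5052479837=70.89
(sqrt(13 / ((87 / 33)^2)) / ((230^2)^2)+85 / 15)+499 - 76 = 11 * sqrt(13) / 81153890000+1286 / 3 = 428.67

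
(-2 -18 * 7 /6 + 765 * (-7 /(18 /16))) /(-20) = 4783 /20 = 239.15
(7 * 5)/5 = 7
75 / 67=1.12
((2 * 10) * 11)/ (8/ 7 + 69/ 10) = 15400/ 563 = 27.35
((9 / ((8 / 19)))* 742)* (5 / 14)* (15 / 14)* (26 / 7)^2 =114873525 / 1372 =83727.06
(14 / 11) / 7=2 / 11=0.18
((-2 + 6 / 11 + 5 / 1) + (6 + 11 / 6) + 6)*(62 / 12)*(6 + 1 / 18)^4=5019160730677 / 41570496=120738.53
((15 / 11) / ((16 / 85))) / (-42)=-425 / 2464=-0.17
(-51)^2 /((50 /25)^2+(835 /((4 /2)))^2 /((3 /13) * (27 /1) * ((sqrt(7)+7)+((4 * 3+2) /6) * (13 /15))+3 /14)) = 9357024236332500 * sqrt(7) /100900353760494289+84843327338545266 /100900353760494289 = 1.09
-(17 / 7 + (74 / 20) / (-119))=-2853 / 1190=-2.40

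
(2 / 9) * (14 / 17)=28 / 153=0.18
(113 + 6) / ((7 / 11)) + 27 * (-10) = -83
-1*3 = -3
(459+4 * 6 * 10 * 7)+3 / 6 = 4279 / 2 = 2139.50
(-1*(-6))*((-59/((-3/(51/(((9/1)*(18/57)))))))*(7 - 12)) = -95285/9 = -10587.22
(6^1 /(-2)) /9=-1 /3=-0.33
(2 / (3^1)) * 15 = 10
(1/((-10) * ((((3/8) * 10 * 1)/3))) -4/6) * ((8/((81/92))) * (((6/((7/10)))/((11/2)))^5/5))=-4823449600/386683451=-12.47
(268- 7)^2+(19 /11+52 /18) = 6744436 /99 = 68125.62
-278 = -278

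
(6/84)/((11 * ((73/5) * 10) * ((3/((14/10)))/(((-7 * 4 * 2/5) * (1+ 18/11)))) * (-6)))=203/1987425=0.00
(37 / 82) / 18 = 37 / 1476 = 0.03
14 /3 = 4.67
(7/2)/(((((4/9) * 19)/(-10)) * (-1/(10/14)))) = 225/76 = 2.96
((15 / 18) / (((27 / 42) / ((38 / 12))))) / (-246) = -665 / 39852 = -0.02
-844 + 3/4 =-3373/4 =-843.25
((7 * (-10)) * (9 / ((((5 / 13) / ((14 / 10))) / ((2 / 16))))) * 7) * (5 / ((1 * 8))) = -40131 / 32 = -1254.09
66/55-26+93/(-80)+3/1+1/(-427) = -784479/34160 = -22.96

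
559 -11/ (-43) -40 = 22328/ 43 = 519.26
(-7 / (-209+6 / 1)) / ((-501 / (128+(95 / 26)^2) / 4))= -31851 / 818467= -0.04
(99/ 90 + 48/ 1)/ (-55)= -0.89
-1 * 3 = -3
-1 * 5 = -5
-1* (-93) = 93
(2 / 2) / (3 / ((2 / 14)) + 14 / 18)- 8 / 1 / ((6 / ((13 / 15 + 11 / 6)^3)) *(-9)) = 72567 / 24500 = 2.96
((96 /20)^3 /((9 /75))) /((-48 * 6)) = -16 /5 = -3.20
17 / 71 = 0.24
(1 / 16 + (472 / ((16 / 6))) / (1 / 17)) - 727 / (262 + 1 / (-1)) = 12554213 / 4176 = 3006.28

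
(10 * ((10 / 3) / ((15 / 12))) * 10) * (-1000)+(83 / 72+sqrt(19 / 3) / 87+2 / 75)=-479997877 / 1800+sqrt(57) / 261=-266665.46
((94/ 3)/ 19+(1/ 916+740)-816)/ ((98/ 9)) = -11645853/ 1705592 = -6.83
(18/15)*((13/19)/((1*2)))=39/95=0.41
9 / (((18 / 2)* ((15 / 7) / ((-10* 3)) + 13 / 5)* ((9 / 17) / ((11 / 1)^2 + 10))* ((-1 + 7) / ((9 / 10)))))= 15589 / 1062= 14.68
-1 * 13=-13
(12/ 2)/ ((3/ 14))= 28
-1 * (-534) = 534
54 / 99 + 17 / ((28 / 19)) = 3721 / 308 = 12.08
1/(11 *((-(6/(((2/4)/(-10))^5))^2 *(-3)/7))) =7/12165120000000000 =0.00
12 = 12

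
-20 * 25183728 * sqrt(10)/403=-503674560 * sqrt(10)/403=-3952255.11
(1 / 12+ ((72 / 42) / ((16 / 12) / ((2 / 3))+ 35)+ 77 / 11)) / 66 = 22159 / 205128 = 0.11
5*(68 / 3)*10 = 3400 / 3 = 1133.33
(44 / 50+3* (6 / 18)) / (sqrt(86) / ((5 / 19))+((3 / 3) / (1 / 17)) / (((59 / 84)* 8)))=-1979922 / 429098279+12434132* sqrt(86) / 2145491395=0.05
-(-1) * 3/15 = 1/5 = 0.20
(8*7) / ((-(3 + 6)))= -56 / 9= -6.22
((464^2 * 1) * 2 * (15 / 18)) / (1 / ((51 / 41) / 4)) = 4575040 / 41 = 111586.34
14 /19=0.74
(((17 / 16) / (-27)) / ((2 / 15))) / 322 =-85 / 92736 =-0.00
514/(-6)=-257/3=-85.67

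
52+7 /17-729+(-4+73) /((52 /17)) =-654.03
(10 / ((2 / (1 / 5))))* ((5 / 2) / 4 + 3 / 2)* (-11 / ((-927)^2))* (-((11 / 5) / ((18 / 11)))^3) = 331281907 / 5011606728000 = 0.00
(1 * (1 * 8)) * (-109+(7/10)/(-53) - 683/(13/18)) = -29067684/3445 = -8437.64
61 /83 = 0.73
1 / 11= 0.09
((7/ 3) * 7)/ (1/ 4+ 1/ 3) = 28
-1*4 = -4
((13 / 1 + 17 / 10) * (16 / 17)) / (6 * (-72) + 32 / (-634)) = -46599 / 1455200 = -0.03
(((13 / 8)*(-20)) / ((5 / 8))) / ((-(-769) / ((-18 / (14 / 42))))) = 2808 / 769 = 3.65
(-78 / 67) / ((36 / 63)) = -273 / 134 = -2.04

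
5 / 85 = 1 / 17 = 0.06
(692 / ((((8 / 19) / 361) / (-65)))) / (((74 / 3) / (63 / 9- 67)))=3470825475 / 37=93806093.92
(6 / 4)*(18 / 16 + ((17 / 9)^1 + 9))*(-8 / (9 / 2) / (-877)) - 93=-2201282 / 23679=-92.96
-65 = -65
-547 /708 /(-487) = 547 /344796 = 0.00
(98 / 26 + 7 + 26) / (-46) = -239 / 299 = -0.80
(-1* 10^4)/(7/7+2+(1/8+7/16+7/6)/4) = -1920000/659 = -2913.51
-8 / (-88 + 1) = 8 / 87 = 0.09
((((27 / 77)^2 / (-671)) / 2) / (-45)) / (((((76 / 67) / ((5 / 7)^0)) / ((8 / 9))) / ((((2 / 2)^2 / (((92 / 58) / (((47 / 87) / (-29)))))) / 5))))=-9447 / 2520887180350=-0.00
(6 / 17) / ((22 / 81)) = 243 / 187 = 1.30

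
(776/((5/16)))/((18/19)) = 2621.16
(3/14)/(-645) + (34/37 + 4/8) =1.42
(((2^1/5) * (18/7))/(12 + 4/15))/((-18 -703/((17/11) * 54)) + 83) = 12393/8361857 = 0.00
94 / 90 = 47 / 45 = 1.04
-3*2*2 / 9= -4 / 3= -1.33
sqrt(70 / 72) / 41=sqrt(35) / 246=0.02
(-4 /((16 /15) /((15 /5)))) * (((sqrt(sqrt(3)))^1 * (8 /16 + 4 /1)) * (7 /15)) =-189 * 3^(1 /4) /8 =-31.09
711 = 711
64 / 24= 8 / 3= 2.67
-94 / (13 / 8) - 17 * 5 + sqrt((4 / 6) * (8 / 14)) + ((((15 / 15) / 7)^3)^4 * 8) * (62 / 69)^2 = -122373270051475801 / 856678788731493 + 2 * sqrt(42) / 21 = -142.23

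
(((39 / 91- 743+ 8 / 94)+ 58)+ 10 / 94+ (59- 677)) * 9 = -3856347 / 329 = -11721.42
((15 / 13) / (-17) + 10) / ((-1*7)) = -1.42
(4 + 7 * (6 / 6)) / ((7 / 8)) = 88 / 7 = 12.57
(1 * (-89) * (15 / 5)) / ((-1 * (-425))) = -267 / 425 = -0.63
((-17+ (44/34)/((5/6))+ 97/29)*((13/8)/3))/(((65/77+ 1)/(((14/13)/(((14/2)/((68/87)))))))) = -382844/895665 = -0.43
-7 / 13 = -0.54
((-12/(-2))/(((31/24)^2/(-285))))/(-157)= 984960/150877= 6.53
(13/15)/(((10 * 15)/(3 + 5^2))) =0.16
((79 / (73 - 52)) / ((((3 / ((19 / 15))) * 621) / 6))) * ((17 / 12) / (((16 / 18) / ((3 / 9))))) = 25517 / 3129840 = 0.01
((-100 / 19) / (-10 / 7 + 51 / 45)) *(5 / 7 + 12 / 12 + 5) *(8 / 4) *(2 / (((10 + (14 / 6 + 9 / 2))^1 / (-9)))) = -15228000 / 59489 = -255.98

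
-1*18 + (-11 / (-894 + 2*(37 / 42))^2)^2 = -18.00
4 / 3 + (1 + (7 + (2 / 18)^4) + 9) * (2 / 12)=82013 / 19683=4.17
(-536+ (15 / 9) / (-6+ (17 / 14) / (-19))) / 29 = -2595034 / 140331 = -18.49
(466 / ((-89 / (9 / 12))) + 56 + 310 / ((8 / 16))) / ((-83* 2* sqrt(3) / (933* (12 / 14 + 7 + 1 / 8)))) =-16630464693* sqrt(3) / 1654688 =-17408.00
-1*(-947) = 947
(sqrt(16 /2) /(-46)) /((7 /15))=-15* sqrt(2) /161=-0.13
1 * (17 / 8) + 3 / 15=93 / 40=2.32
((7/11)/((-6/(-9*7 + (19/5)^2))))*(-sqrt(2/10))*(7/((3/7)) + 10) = -335671*sqrt(5)/12375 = -60.65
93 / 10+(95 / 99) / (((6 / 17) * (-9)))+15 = 320732 / 13365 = 24.00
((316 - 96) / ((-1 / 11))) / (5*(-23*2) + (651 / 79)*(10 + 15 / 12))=152944 / 8677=17.63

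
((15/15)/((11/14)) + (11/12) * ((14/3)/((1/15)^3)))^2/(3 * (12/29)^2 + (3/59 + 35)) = 5006727214226171/854103184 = 5861969.97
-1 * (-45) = 45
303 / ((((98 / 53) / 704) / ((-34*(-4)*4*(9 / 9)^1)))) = 3075105792 / 49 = 62757261.06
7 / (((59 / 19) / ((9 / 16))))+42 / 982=1.31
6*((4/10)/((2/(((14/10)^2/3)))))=98/125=0.78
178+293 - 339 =132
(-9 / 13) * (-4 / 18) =2 / 13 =0.15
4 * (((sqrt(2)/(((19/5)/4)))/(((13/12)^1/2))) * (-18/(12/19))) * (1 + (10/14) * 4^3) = -941760 * sqrt(2)/91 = -14635.71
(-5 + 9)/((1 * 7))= 0.57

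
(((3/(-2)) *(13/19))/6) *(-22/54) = 143/2052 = 0.07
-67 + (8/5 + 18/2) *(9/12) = -1181/20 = -59.05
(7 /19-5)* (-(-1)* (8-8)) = 0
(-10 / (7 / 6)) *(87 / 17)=-5220 / 119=-43.87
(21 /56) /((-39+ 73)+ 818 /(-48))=9 /407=0.02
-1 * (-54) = 54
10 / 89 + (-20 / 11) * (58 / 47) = -98070 / 46013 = -2.13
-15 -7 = -22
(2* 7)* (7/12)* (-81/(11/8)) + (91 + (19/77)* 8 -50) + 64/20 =-167443/385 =-434.92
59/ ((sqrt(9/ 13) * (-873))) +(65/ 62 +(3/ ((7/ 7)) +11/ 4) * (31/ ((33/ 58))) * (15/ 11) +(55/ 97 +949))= 1377.74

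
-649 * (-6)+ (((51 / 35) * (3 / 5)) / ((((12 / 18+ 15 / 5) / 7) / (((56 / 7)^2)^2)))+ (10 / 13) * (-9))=38337132 / 3575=10723.67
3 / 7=0.43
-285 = -285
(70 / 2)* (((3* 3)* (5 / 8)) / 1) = 1575 / 8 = 196.88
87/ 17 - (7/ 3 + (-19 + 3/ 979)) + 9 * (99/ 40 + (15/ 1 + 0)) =357603979/ 1997160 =179.06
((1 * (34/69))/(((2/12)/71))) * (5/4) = 6035/23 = 262.39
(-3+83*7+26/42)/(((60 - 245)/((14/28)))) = -12151/7770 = -1.56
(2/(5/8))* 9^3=2332.80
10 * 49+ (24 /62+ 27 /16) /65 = 15798629 /32240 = 490.03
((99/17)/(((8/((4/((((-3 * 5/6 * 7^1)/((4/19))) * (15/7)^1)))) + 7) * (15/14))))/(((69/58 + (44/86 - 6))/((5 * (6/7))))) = 359136/23146639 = 0.02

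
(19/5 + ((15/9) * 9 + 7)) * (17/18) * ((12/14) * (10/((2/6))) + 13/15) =647.69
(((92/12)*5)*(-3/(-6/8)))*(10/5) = 920/3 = 306.67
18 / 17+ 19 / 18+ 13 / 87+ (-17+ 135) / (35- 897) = 8134793 / 3824694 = 2.13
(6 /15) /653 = 2 /3265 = 0.00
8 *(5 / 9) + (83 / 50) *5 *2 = 947 / 45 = 21.04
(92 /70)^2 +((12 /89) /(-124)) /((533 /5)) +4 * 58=421041116477 /1801420075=233.73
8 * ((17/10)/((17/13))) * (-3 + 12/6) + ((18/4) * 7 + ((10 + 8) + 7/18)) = 39.49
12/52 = 3/13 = 0.23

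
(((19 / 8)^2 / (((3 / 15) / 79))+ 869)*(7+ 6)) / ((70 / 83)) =213869669 / 4480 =47738.77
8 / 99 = 0.08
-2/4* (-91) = 91/2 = 45.50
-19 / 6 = -3.17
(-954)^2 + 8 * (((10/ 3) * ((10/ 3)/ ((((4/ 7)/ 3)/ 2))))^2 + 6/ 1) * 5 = 13093204/ 9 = 1454800.44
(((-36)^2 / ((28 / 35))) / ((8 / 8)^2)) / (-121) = -1620 / 121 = -13.39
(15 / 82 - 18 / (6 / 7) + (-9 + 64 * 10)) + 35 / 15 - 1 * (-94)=173803 / 246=706.52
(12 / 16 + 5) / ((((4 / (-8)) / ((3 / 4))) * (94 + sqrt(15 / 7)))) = -0.09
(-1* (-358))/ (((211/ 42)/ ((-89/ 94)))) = -669102/ 9917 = -67.47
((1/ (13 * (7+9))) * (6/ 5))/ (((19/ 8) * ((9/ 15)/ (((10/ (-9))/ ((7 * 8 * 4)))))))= -5/ 248976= -0.00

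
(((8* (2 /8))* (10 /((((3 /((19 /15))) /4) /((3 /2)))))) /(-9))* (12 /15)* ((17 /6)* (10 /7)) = -10336 /567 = -18.23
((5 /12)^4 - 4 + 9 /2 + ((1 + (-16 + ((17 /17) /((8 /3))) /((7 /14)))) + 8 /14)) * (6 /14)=-1908521 /338688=-5.64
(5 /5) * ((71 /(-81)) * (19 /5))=-1349 /405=-3.33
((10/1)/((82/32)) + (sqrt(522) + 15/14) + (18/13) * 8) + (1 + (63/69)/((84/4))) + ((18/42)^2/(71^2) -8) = 31.94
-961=-961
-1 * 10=-10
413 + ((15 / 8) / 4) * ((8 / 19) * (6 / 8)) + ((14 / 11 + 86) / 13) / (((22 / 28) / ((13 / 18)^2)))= 414751639 / 993168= 417.60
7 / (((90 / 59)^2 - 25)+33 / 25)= -609175 / 1858252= -0.33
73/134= 0.54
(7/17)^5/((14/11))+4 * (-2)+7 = -2813303/2839714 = -0.99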